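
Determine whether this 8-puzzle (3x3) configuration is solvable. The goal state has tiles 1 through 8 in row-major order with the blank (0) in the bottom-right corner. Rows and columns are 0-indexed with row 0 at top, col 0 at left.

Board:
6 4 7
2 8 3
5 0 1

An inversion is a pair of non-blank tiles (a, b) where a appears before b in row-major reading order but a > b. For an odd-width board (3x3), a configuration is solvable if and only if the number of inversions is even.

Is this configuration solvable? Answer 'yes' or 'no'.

Inversions (pairs i<j in row-major order where tile[i] > tile[j] > 0): 18
18 is even, so the puzzle is solvable.

Answer: yes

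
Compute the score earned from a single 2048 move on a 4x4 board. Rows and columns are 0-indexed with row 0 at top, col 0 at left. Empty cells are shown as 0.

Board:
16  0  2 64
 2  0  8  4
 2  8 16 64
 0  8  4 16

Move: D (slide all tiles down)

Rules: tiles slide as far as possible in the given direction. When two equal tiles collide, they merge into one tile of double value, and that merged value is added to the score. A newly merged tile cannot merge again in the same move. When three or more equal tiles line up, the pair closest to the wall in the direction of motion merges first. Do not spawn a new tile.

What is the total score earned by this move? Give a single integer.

Answer: 20

Derivation:
Slide down:
col 0: [16, 2, 2, 0] -> [0, 0, 16, 4]  score +4 (running 4)
col 1: [0, 0, 8, 8] -> [0, 0, 0, 16]  score +16 (running 20)
col 2: [2, 8, 16, 4] -> [2, 8, 16, 4]  score +0 (running 20)
col 3: [64, 4, 64, 16] -> [64, 4, 64, 16]  score +0 (running 20)
Board after move:
 0  0  2 64
 0  0  8  4
16  0 16 64
 4 16  4 16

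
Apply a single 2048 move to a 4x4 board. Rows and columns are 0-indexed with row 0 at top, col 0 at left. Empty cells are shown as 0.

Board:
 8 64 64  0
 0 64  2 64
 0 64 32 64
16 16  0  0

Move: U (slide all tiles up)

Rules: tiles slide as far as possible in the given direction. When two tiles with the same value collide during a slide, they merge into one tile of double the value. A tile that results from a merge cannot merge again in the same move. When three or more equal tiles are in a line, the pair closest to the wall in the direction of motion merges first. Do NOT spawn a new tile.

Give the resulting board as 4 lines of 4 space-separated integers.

Slide up:
col 0: [8, 0, 0, 16] -> [8, 16, 0, 0]
col 1: [64, 64, 64, 16] -> [128, 64, 16, 0]
col 2: [64, 2, 32, 0] -> [64, 2, 32, 0]
col 3: [0, 64, 64, 0] -> [128, 0, 0, 0]

Answer:   8 128  64 128
 16  64   2   0
  0  16  32   0
  0   0   0   0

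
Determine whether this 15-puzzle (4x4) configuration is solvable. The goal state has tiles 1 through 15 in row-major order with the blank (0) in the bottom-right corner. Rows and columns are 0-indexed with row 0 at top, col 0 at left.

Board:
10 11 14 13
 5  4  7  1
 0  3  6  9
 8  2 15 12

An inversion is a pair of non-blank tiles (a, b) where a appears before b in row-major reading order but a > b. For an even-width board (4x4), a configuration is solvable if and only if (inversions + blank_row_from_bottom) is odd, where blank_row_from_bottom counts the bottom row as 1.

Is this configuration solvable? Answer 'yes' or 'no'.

Inversions: 56
Blank is in row 2 (0-indexed from top), which is row 2 counting from the bottom (bottom = 1).
56 + 2 = 58, which is even, so the puzzle is not solvable.

Answer: no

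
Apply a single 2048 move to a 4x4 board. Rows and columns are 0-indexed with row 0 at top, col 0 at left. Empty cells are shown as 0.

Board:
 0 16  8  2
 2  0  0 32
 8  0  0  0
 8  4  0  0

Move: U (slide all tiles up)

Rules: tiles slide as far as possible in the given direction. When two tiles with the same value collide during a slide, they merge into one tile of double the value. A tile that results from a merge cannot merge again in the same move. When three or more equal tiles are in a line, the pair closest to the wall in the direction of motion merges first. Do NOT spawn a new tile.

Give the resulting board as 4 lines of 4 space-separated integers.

Answer:  2 16  8  2
16  4  0 32
 0  0  0  0
 0  0  0  0

Derivation:
Slide up:
col 0: [0, 2, 8, 8] -> [2, 16, 0, 0]
col 1: [16, 0, 0, 4] -> [16, 4, 0, 0]
col 2: [8, 0, 0, 0] -> [8, 0, 0, 0]
col 3: [2, 32, 0, 0] -> [2, 32, 0, 0]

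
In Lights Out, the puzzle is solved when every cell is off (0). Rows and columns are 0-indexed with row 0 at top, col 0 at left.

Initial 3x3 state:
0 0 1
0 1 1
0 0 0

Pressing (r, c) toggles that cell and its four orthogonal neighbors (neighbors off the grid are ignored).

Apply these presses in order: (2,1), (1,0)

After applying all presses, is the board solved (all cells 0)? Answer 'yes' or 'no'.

After press 1 at (2,1):
0 0 1
0 0 1
1 1 1

After press 2 at (1,0):
1 0 1
1 1 1
0 1 1

Lights still on: 7

Answer: no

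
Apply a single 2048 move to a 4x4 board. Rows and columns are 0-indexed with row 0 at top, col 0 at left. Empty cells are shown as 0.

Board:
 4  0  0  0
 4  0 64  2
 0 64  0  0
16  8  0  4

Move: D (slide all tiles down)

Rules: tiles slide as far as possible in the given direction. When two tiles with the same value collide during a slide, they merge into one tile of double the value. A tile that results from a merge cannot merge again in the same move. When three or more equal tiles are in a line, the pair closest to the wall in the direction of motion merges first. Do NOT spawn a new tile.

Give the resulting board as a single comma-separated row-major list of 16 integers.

Slide down:
col 0: [4, 4, 0, 16] -> [0, 0, 8, 16]
col 1: [0, 0, 64, 8] -> [0, 0, 64, 8]
col 2: [0, 64, 0, 0] -> [0, 0, 0, 64]
col 3: [0, 2, 0, 4] -> [0, 0, 2, 4]

Answer: 0, 0, 0, 0, 0, 0, 0, 0, 8, 64, 0, 2, 16, 8, 64, 4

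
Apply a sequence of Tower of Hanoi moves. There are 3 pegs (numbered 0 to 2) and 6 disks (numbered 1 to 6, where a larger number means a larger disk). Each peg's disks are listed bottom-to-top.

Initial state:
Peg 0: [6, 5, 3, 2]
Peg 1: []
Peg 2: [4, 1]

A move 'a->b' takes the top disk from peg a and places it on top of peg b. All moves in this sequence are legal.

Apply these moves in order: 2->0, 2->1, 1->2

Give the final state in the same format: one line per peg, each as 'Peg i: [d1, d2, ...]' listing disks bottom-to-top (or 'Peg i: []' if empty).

After move 1 (2->0):
Peg 0: [6, 5, 3, 2, 1]
Peg 1: []
Peg 2: [4]

After move 2 (2->1):
Peg 0: [6, 5, 3, 2, 1]
Peg 1: [4]
Peg 2: []

After move 3 (1->2):
Peg 0: [6, 5, 3, 2, 1]
Peg 1: []
Peg 2: [4]

Answer: Peg 0: [6, 5, 3, 2, 1]
Peg 1: []
Peg 2: [4]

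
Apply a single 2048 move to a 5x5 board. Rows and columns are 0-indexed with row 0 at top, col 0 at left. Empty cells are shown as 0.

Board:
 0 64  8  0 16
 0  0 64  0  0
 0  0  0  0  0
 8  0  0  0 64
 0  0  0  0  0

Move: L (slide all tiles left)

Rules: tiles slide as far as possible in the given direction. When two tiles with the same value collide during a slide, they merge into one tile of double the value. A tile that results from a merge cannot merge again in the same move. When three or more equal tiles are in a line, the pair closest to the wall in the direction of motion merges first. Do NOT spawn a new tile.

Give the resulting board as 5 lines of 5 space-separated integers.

Answer: 64  8 16  0  0
64  0  0  0  0
 0  0  0  0  0
 8 64  0  0  0
 0  0  0  0  0

Derivation:
Slide left:
row 0: [0, 64, 8, 0, 16] -> [64, 8, 16, 0, 0]
row 1: [0, 0, 64, 0, 0] -> [64, 0, 0, 0, 0]
row 2: [0, 0, 0, 0, 0] -> [0, 0, 0, 0, 0]
row 3: [8, 0, 0, 0, 64] -> [8, 64, 0, 0, 0]
row 4: [0, 0, 0, 0, 0] -> [0, 0, 0, 0, 0]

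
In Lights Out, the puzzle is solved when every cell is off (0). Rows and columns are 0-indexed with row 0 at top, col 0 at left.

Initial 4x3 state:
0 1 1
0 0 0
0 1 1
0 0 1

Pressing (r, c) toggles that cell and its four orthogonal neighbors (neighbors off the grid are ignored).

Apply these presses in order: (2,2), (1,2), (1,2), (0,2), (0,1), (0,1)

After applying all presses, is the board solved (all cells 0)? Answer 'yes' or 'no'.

Answer: yes

Derivation:
After press 1 at (2,2):
0 1 1
0 0 1
0 0 0
0 0 0

After press 2 at (1,2):
0 1 0
0 1 0
0 0 1
0 0 0

After press 3 at (1,2):
0 1 1
0 0 1
0 0 0
0 0 0

After press 4 at (0,2):
0 0 0
0 0 0
0 0 0
0 0 0

After press 5 at (0,1):
1 1 1
0 1 0
0 0 0
0 0 0

After press 6 at (0,1):
0 0 0
0 0 0
0 0 0
0 0 0

Lights still on: 0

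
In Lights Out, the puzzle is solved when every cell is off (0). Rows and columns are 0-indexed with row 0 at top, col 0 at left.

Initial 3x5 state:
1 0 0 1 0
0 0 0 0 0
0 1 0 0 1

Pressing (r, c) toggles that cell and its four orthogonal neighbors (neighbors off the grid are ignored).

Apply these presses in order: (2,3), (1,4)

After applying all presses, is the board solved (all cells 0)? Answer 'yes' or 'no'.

After press 1 at (2,3):
1 0 0 1 0
0 0 0 1 0
0 1 1 1 0

After press 2 at (1,4):
1 0 0 1 1
0 0 0 0 1
0 1 1 1 1

Lights still on: 8

Answer: no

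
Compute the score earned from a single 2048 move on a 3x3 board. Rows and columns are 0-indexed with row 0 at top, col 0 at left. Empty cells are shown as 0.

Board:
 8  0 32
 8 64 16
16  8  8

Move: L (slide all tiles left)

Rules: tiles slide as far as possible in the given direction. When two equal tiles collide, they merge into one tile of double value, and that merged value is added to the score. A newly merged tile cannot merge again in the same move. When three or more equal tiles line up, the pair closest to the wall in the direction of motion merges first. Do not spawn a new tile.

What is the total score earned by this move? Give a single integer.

Slide left:
row 0: [8, 0, 32] -> [8, 32, 0]  score +0 (running 0)
row 1: [8, 64, 16] -> [8, 64, 16]  score +0 (running 0)
row 2: [16, 8, 8] -> [16, 16, 0]  score +16 (running 16)
Board after move:
 8 32  0
 8 64 16
16 16  0

Answer: 16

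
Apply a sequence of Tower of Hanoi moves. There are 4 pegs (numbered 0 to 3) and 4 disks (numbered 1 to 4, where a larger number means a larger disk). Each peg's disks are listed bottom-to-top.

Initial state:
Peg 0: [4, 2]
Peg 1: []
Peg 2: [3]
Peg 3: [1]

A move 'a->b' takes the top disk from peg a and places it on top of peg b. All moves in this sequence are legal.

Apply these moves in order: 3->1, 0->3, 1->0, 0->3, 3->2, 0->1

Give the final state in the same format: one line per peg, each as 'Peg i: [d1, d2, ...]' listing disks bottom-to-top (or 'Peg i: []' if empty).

After move 1 (3->1):
Peg 0: [4, 2]
Peg 1: [1]
Peg 2: [3]
Peg 3: []

After move 2 (0->3):
Peg 0: [4]
Peg 1: [1]
Peg 2: [3]
Peg 3: [2]

After move 3 (1->0):
Peg 0: [4, 1]
Peg 1: []
Peg 2: [3]
Peg 3: [2]

After move 4 (0->3):
Peg 0: [4]
Peg 1: []
Peg 2: [3]
Peg 3: [2, 1]

After move 5 (3->2):
Peg 0: [4]
Peg 1: []
Peg 2: [3, 1]
Peg 3: [2]

After move 6 (0->1):
Peg 0: []
Peg 1: [4]
Peg 2: [3, 1]
Peg 3: [2]

Answer: Peg 0: []
Peg 1: [4]
Peg 2: [3, 1]
Peg 3: [2]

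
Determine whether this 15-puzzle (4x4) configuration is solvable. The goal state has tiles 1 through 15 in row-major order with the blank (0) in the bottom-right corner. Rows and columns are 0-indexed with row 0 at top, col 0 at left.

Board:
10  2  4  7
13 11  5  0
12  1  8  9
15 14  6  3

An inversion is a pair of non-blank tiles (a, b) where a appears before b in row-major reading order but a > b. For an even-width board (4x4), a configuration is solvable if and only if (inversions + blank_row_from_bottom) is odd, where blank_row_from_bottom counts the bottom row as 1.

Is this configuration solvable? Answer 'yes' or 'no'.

Inversions: 47
Blank is in row 1 (0-indexed from top), which is row 3 counting from the bottom (bottom = 1).
47 + 3 = 50, which is even, so the puzzle is not solvable.

Answer: no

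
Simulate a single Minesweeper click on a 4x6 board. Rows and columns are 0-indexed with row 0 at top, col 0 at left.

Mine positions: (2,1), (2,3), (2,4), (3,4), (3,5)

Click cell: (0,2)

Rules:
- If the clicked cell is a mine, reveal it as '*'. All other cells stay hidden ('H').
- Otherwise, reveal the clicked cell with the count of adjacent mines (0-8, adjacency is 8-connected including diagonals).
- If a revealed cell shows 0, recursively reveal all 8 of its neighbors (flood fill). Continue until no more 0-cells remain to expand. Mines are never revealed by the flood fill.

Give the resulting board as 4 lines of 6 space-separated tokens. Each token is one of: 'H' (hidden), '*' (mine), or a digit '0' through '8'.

0 0 0 0 0 0
1 1 2 2 2 1
H H H H H H
H H H H H H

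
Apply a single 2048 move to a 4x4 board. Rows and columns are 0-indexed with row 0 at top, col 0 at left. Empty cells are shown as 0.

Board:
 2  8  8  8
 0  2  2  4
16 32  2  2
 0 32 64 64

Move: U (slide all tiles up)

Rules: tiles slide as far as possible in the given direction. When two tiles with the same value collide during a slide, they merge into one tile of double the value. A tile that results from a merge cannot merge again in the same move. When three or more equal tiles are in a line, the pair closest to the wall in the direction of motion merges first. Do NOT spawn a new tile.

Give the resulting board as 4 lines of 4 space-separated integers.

Answer:  2  8  8  8
16  2  4  4
 0 64 64  2
 0  0  0 64

Derivation:
Slide up:
col 0: [2, 0, 16, 0] -> [2, 16, 0, 0]
col 1: [8, 2, 32, 32] -> [8, 2, 64, 0]
col 2: [8, 2, 2, 64] -> [8, 4, 64, 0]
col 3: [8, 4, 2, 64] -> [8, 4, 2, 64]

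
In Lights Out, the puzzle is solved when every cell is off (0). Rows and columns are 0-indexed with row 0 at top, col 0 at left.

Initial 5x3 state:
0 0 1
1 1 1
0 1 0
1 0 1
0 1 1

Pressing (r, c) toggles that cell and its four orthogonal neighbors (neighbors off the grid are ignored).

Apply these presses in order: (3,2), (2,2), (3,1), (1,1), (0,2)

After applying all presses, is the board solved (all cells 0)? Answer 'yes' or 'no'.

Answer: yes

Derivation:
After press 1 at (3,2):
0 0 1
1 1 1
0 1 1
1 1 0
0 1 0

After press 2 at (2,2):
0 0 1
1 1 0
0 0 0
1 1 1
0 1 0

After press 3 at (3,1):
0 0 1
1 1 0
0 1 0
0 0 0
0 0 0

After press 4 at (1,1):
0 1 1
0 0 1
0 0 0
0 0 0
0 0 0

After press 5 at (0,2):
0 0 0
0 0 0
0 0 0
0 0 0
0 0 0

Lights still on: 0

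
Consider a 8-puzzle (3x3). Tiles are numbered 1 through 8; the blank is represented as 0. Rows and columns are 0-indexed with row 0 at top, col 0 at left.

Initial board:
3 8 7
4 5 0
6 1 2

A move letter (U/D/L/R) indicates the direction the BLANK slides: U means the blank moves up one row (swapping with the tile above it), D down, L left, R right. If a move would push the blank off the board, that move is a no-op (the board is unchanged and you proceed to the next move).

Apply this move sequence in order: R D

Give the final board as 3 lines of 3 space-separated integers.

Answer: 3 8 7
4 5 2
6 1 0

Derivation:
After move 1 (R):
3 8 7
4 5 0
6 1 2

After move 2 (D):
3 8 7
4 5 2
6 1 0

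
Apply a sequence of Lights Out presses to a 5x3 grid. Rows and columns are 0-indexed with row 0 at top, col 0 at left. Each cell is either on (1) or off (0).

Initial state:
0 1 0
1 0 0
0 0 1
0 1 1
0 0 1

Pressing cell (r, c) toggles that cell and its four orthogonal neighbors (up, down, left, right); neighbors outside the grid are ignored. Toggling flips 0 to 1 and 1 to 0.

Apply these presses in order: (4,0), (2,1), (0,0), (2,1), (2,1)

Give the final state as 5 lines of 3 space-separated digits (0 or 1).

Answer: 1 0 0
0 1 0
1 1 0
1 0 1
1 1 1

Derivation:
After press 1 at (4,0):
0 1 0
1 0 0
0 0 1
1 1 1
1 1 1

After press 2 at (2,1):
0 1 0
1 1 0
1 1 0
1 0 1
1 1 1

After press 3 at (0,0):
1 0 0
0 1 0
1 1 0
1 0 1
1 1 1

After press 4 at (2,1):
1 0 0
0 0 0
0 0 1
1 1 1
1 1 1

After press 5 at (2,1):
1 0 0
0 1 0
1 1 0
1 0 1
1 1 1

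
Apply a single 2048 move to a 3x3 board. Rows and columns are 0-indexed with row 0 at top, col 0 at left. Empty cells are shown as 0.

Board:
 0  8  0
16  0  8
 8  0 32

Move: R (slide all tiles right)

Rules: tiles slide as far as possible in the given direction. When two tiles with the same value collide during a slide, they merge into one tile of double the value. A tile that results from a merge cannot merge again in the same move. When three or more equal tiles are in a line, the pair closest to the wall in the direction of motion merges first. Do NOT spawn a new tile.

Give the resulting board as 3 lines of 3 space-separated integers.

Answer:  0  0  8
 0 16  8
 0  8 32

Derivation:
Slide right:
row 0: [0, 8, 0] -> [0, 0, 8]
row 1: [16, 0, 8] -> [0, 16, 8]
row 2: [8, 0, 32] -> [0, 8, 32]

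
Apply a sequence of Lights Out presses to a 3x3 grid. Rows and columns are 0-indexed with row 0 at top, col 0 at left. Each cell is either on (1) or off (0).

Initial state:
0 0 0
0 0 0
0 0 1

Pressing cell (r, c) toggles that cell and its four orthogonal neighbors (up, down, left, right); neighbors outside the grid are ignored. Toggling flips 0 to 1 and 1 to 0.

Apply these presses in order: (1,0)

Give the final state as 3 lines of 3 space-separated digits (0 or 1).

After press 1 at (1,0):
1 0 0
1 1 0
1 0 1

Answer: 1 0 0
1 1 0
1 0 1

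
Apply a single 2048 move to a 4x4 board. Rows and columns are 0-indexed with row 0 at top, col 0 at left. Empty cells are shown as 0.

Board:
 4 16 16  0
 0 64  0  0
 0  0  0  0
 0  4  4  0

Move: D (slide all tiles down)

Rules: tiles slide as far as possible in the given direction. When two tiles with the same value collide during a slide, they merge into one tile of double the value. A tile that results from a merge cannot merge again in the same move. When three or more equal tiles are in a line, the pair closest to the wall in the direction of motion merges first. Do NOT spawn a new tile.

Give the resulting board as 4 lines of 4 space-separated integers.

Slide down:
col 0: [4, 0, 0, 0] -> [0, 0, 0, 4]
col 1: [16, 64, 0, 4] -> [0, 16, 64, 4]
col 2: [16, 0, 0, 4] -> [0, 0, 16, 4]
col 3: [0, 0, 0, 0] -> [0, 0, 0, 0]

Answer:  0  0  0  0
 0 16  0  0
 0 64 16  0
 4  4  4  0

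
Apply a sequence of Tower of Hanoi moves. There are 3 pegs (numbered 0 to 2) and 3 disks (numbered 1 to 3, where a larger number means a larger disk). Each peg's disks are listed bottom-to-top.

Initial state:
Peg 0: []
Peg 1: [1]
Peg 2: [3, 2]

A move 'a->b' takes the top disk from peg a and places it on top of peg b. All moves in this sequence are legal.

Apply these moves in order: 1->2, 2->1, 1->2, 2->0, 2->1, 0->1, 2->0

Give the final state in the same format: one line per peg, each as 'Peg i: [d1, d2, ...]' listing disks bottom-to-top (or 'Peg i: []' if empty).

Answer: Peg 0: [3]
Peg 1: [2, 1]
Peg 2: []

Derivation:
After move 1 (1->2):
Peg 0: []
Peg 1: []
Peg 2: [3, 2, 1]

After move 2 (2->1):
Peg 0: []
Peg 1: [1]
Peg 2: [3, 2]

After move 3 (1->2):
Peg 0: []
Peg 1: []
Peg 2: [3, 2, 1]

After move 4 (2->0):
Peg 0: [1]
Peg 1: []
Peg 2: [3, 2]

After move 5 (2->1):
Peg 0: [1]
Peg 1: [2]
Peg 2: [3]

After move 6 (0->1):
Peg 0: []
Peg 1: [2, 1]
Peg 2: [3]

After move 7 (2->0):
Peg 0: [3]
Peg 1: [2, 1]
Peg 2: []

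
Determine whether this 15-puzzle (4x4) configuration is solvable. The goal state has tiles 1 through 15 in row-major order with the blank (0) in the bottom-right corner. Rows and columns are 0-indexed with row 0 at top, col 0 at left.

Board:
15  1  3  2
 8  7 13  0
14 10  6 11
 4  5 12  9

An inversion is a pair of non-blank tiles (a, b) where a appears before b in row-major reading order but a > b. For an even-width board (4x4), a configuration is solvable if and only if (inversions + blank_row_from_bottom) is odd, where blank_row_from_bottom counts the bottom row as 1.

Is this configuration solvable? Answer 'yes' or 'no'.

Answer: yes

Derivation:
Inversions: 46
Blank is in row 1 (0-indexed from top), which is row 3 counting from the bottom (bottom = 1).
46 + 3 = 49, which is odd, so the puzzle is solvable.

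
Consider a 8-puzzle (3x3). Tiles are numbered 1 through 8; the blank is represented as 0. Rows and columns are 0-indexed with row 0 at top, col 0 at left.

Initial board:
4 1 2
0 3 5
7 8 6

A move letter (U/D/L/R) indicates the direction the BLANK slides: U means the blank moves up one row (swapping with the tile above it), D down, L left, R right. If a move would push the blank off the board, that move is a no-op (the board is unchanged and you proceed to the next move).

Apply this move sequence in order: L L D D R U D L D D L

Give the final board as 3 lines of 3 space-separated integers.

Answer: 4 1 2
7 3 5
0 8 6

Derivation:
After move 1 (L):
4 1 2
0 3 5
7 8 6

After move 2 (L):
4 1 2
0 3 5
7 8 6

After move 3 (D):
4 1 2
7 3 5
0 8 6

After move 4 (D):
4 1 2
7 3 5
0 8 6

After move 5 (R):
4 1 2
7 3 5
8 0 6

After move 6 (U):
4 1 2
7 0 5
8 3 6

After move 7 (D):
4 1 2
7 3 5
8 0 6

After move 8 (L):
4 1 2
7 3 5
0 8 6

After move 9 (D):
4 1 2
7 3 5
0 8 6

After move 10 (D):
4 1 2
7 3 5
0 8 6

After move 11 (L):
4 1 2
7 3 5
0 8 6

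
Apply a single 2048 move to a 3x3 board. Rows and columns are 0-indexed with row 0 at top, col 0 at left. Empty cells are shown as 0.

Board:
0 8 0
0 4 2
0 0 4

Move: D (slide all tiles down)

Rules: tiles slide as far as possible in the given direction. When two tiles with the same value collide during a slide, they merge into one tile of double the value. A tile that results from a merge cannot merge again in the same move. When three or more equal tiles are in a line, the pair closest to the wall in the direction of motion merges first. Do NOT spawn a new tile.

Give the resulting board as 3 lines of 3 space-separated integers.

Answer: 0 0 0
0 8 2
0 4 4

Derivation:
Slide down:
col 0: [0, 0, 0] -> [0, 0, 0]
col 1: [8, 4, 0] -> [0, 8, 4]
col 2: [0, 2, 4] -> [0, 2, 4]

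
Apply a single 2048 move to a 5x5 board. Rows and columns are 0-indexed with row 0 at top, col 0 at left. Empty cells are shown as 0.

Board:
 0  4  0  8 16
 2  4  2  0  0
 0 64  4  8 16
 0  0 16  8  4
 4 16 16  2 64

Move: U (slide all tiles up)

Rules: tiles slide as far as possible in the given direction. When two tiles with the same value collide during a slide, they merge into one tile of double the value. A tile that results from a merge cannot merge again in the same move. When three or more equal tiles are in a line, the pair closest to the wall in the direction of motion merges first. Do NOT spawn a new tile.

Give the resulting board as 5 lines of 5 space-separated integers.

Slide up:
col 0: [0, 2, 0, 0, 4] -> [2, 4, 0, 0, 0]
col 1: [4, 4, 64, 0, 16] -> [8, 64, 16, 0, 0]
col 2: [0, 2, 4, 16, 16] -> [2, 4, 32, 0, 0]
col 3: [8, 0, 8, 8, 2] -> [16, 8, 2, 0, 0]
col 4: [16, 0, 16, 4, 64] -> [32, 4, 64, 0, 0]

Answer:  2  8  2 16 32
 4 64  4  8  4
 0 16 32  2 64
 0  0  0  0  0
 0  0  0  0  0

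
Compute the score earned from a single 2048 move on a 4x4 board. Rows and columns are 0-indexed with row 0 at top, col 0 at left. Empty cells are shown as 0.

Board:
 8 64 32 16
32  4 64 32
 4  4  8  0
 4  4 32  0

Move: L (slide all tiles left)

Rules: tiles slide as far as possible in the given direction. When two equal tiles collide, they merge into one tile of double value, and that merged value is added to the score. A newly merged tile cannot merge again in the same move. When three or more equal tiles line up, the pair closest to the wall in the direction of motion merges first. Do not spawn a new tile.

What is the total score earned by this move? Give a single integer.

Slide left:
row 0: [8, 64, 32, 16] -> [8, 64, 32, 16]  score +0 (running 0)
row 1: [32, 4, 64, 32] -> [32, 4, 64, 32]  score +0 (running 0)
row 2: [4, 4, 8, 0] -> [8, 8, 0, 0]  score +8 (running 8)
row 3: [4, 4, 32, 0] -> [8, 32, 0, 0]  score +8 (running 16)
Board after move:
 8 64 32 16
32  4 64 32
 8  8  0  0
 8 32  0  0

Answer: 16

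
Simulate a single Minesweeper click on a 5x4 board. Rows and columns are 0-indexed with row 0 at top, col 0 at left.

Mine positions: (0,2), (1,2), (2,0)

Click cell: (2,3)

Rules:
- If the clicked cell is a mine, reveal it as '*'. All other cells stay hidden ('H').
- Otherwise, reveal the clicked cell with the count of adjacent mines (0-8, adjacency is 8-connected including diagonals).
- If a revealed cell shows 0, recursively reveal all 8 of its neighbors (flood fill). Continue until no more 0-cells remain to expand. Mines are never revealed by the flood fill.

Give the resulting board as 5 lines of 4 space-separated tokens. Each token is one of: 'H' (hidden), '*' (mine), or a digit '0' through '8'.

H H H H
H H H H
H H H 1
H H H H
H H H H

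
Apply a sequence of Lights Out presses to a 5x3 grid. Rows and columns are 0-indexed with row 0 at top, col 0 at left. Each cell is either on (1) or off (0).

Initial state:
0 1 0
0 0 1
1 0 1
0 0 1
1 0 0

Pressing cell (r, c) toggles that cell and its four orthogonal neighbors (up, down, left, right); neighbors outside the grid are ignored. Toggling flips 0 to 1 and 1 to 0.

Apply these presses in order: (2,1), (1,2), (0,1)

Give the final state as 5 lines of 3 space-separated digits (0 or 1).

After press 1 at (2,1):
0 1 0
0 1 1
0 1 0
0 1 1
1 0 0

After press 2 at (1,2):
0 1 1
0 0 0
0 1 1
0 1 1
1 0 0

After press 3 at (0,1):
1 0 0
0 1 0
0 1 1
0 1 1
1 0 0

Answer: 1 0 0
0 1 0
0 1 1
0 1 1
1 0 0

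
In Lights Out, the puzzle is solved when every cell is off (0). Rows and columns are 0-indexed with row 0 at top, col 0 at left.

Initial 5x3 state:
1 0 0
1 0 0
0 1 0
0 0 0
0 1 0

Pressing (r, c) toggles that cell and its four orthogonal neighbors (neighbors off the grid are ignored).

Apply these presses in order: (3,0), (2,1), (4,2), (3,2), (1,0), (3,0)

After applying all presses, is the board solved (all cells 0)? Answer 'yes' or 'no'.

After press 1 at (3,0):
1 0 0
1 0 0
1 1 0
1 1 0
1 1 0

After press 2 at (2,1):
1 0 0
1 1 0
0 0 1
1 0 0
1 1 0

After press 3 at (4,2):
1 0 0
1 1 0
0 0 1
1 0 1
1 0 1

After press 4 at (3,2):
1 0 0
1 1 0
0 0 0
1 1 0
1 0 0

After press 5 at (1,0):
0 0 0
0 0 0
1 0 0
1 1 0
1 0 0

After press 6 at (3,0):
0 0 0
0 0 0
0 0 0
0 0 0
0 0 0

Lights still on: 0

Answer: yes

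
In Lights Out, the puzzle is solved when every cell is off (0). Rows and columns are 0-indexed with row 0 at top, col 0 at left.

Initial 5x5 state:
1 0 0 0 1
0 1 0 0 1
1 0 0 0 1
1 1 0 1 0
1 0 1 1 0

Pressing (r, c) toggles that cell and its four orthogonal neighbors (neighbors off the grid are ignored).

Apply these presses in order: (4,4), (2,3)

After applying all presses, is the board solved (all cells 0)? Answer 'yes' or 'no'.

Answer: no

Derivation:
After press 1 at (4,4):
1 0 0 0 1
0 1 0 0 1
1 0 0 0 1
1 1 0 1 1
1 0 1 0 1

After press 2 at (2,3):
1 0 0 0 1
0 1 0 1 1
1 0 1 1 0
1 1 0 0 1
1 0 1 0 1

Lights still on: 14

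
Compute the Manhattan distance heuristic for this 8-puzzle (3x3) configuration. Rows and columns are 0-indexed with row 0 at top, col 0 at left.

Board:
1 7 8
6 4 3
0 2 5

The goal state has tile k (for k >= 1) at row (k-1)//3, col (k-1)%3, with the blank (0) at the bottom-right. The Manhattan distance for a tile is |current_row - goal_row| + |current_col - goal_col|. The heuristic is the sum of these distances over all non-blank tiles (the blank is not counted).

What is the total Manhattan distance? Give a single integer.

Tile 1: (0,0)->(0,0) = 0
Tile 7: (0,1)->(2,0) = 3
Tile 8: (0,2)->(2,1) = 3
Tile 6: (1,0)->(1,2) = 2
Tile 4: (1,1)->(1,0) = 1
Tile 3: (1,2)->(0,2) = 1
Tile 2: (2,1)->(0,1) = 2
Tile 5: (2,2)->(1,1) = 2
Sum: 0 + 3 + 3 + 2 + 1 + 1 + 2 + 2 = 14

Answer: 14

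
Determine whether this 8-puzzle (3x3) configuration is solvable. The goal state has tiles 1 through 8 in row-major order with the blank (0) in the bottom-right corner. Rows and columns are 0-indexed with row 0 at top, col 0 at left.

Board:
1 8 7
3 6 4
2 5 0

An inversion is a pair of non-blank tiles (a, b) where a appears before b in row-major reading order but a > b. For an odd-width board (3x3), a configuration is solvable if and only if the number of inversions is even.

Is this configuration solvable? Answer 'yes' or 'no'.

Answer: yes

Derivation:
Inversions (pairs i<j in row-major order where tile[i] > tile[j] > 0): 16
16 is even, so the puzzle is solvable.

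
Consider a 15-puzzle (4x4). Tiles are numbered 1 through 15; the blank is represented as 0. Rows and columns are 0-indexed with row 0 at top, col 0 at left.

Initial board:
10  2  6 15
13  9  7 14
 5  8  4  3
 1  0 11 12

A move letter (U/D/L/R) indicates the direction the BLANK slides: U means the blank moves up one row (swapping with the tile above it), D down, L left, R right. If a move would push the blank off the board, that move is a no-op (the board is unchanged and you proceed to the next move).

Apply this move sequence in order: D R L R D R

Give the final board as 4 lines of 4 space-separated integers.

After move 1 (D):
10  2  6 15
13  9  7 14
 5  8  4  3
 1  0 11 12

After move 2 (R):
10  2  6 15
13  9  7 14
 5  8  4  3
 1 11  0 12

After move 3 (L):
10  2  6 15
13  9  7 14
 5  8  4  3
 1  0 11 12

After move 4 (R):
10  2  6 15
13  9  7 14
 5  8  4  3
 1 11  0 12

After move 5 (D):
10  2  6 15
13  9  7 14
 5  8  4  3
 1 11  0 12

After move 6 (R):
10  2  6 15
13  9  7 14
 5  8  4  3
 1 11 12  0

Answer: 10  2  6 15
13  9  7 14
 5  8  4  3
 1 11 12  0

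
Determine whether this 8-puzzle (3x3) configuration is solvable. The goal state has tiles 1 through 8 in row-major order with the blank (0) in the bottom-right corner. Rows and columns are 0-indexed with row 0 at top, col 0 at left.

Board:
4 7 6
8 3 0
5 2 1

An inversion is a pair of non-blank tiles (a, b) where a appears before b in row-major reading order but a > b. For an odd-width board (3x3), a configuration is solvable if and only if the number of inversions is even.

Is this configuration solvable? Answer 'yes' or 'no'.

Inversions (pairs i<j in row-major order where tile[i] > tile[j] > 0): 21
21 is odd, so the puzzle is not solvable.

Answer: no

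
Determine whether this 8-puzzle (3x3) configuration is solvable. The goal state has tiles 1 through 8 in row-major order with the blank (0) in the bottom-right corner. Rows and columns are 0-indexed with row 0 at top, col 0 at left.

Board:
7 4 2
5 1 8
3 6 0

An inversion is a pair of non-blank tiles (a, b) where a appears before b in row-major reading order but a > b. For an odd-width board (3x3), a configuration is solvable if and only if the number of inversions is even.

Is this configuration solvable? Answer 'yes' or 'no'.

Inversions (pairs i<j in row-major order where tile[i] > tile[j] > 0): 14
14 is even, so the puzzle is solvable.

Answer: yes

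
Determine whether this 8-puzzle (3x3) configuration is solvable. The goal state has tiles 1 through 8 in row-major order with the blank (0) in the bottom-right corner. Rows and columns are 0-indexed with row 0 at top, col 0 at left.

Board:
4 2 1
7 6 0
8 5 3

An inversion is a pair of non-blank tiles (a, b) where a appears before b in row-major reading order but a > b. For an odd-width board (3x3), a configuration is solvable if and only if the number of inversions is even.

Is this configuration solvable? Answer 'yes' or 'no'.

Answer: yes

Derivation:
Inversions (pairs i<j in row-major order where tile[i] > tile[j] > 0): 12
12 is even, so the puzzle is solvable.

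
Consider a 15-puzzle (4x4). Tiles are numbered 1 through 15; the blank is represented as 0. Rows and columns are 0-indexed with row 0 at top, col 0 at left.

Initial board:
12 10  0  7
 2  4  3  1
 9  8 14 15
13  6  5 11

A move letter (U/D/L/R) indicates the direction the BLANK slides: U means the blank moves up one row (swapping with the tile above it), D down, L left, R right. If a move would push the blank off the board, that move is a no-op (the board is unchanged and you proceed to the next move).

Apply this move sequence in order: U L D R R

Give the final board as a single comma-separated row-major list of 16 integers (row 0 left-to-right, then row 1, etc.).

After move 1 (U):
12 10  0  7
 2  4  3  1
 9  8 14 15
13  6  5 11

After move 2 (L):
12  0 10  7
 2  4  3  1
 9  8 14 15
13  6  5 11

After move 3 (D):
12  4 10  7
 2  0  3  1
 9  8 14 15
13  6  5 11

After move 4 (R):
12  4 10  7
 2  3  0  1
 9  8 14 15
13  6  5 11

After move 5 (R):
12  4 10  7
 2  3  1  0
 9  8 14 15
13  6  5 11

Answer: 12, 4, 10, 7, 2, 3, 1, 0, 9, 8, 14, 15, 13, 6, 5, 11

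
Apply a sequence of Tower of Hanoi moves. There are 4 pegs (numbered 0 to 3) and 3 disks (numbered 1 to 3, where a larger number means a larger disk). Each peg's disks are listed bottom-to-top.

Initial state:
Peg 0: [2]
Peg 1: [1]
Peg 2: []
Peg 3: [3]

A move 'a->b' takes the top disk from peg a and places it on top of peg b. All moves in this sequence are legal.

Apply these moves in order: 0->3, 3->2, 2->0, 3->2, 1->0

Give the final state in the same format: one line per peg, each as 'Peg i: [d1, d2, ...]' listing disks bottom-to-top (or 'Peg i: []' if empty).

After move 1 (0->3):
Peg 0: []
Peg 1: [1]
Peg 2: []
Peg 3: [3, 2]

After move 2 (3->2):
Peg 0: []
Peg 1: [1]
Peg 2: [2]
Peg 3: [3]

After move 3 (2->0):
Peg 0: [2]
Peg 1: [1]
Peg 2: []
Peg 3: [3]

After move 4 (3->2):
Peg 0: [2]
Peg 1: [1]
Peg 2: [3]
Peg 3: []

After move 5 (1->0):
Peg 0: [2, 1]
Peg 1: []
Peg 2: [3]
Peg 3: []

Answer: Peg 0: [2, 1]
Peg 1: []
Peg 2: [3]
Peg 3: []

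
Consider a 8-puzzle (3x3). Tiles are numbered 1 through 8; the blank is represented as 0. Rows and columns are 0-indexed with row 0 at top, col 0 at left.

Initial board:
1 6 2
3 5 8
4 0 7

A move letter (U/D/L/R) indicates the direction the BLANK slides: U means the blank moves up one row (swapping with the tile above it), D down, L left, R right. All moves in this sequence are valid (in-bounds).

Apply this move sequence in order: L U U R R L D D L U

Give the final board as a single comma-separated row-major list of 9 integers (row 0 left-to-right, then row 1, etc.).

Answer: 6, 5, 2, 0, 4, 8, 1, 3, 7

Derivation:
After move 1 (L):
1 6 2
3 5 8
0 4 7

After move 2 (U):
1 6 2
0 5 8
3 4 7

After move 3 (U):
0 6 2
1 5 8
3 4 7

After move 4 (R):
6 0 2
1 5 8
3 4 7

After move 5 (R):
6 2 0
1 5 8
3 4 7

After move 6 (L):
6 0 2
1 5 8
3 4 7

After move 7 (D):
6 5 2
1 0 8
3 4 7

After move 8 (D):
6 5 2
1 4 8
3 0 7

After move 9 (L):
6 5 2
1 4 8
0 3 7

After move 10 (U):
6 5 2
0 4 8
1 3 7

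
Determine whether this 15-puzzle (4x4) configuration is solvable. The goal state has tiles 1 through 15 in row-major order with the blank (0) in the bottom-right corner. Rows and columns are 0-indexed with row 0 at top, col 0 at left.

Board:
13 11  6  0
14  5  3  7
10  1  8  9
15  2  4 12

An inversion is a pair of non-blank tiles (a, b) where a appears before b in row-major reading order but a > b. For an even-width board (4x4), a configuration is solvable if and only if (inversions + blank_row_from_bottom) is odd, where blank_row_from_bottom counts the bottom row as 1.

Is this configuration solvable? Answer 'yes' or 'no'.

Inversions: 58
Blank is in row 0 (0-indexed from top), which is row 4 counting from the bottom (bottom = 1).
58 + 4 = 62, which is even, so the puzzle is not solvable.

Answer: no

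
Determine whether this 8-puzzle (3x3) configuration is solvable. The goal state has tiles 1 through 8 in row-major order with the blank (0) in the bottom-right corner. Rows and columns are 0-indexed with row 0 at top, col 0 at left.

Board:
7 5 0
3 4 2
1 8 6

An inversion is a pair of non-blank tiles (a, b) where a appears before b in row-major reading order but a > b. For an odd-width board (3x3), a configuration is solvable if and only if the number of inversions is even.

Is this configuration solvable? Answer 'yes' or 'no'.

Inversions (pairs i<j in row-major order where tile[i] > tile[j] > 0): 16
16 is even, so the puzzle is solvable.

Answer: yes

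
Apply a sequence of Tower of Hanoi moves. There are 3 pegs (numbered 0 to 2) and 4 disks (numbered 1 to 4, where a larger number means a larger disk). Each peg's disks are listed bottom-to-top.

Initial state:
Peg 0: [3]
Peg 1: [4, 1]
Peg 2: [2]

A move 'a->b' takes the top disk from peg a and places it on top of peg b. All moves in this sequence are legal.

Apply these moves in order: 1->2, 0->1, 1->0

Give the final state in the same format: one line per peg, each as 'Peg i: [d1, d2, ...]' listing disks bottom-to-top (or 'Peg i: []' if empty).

After move 1 (1->2):
Peg 0: [3]
Peg 1: [4]
Peg 2: [2, 1]

After move 2 (0->1):
Peg 0: []
Peg 1: [4, 3]
Peg 2: [2, 1]

After move 3 (1->0):
Peg 0: [3]
Peg 1: [4]
Peg 2: [2, 1]

Answer: Peg 0: [3]
Peg 1: [4]
Peg 2: [2, 1]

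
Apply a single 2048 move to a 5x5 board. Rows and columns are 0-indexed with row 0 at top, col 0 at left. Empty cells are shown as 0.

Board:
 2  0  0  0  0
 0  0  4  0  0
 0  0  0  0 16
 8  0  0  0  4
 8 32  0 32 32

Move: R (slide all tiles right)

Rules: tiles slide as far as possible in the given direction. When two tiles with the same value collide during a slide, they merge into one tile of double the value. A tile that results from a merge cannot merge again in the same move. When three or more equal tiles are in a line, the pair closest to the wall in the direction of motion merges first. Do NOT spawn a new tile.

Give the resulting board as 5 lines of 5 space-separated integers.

Slide right:
row 0: [2, 0, 0, 0, 0] -> [0, 0, 0, 0, 2]
row 1: [0, 0, 4, 0, 0] -> [0, 0, 0, 0, 4]
row 2: [0, 0, 0, 0, 16] -> [0, 0, 0, 0, 16]
row 3: [8, 0, 0, 0, 4] -> [0, 0, 0, 8, 4]
row 4: [8, 32, 0, 32, 32] -> [0, 0, 8, 32, 64]

Answer:  0  0  0  0  2
 0  0  0  0  4
 0  0  0  0 16
 0  0  0  8  4
 0  0  8 32 64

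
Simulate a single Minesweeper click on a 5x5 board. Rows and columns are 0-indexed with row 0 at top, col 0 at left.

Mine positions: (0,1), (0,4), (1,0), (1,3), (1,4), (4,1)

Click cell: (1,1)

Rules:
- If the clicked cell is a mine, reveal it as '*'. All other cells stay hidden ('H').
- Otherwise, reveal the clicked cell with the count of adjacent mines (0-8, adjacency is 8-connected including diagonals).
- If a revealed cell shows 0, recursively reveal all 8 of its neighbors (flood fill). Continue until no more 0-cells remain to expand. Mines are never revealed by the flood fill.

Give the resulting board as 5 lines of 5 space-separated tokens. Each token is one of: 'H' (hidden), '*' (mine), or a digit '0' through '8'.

H H H H H
H 2 H H H
H H H H H
H H H H H
H H H H H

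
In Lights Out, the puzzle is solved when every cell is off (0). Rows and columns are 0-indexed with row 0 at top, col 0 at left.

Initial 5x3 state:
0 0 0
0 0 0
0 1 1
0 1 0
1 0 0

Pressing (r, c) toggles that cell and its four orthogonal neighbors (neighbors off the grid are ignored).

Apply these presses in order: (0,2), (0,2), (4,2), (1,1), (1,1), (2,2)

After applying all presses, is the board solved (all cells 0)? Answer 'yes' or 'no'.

After press 1 at (0,2):
0 1 1
0 0 1
0 1 1
0 1 0
1 0 0

After press 2 at (0,2):
0 0 0
0 0 0
0 1 1
0 1 0
1 0 0

After press 3 at (4,2):
0 0 0
0 0 0
0 1 1
0 1 1
1 1 1

After press 4 at (1,1):
0 1 0
1 1 1
0 0 1
0 1 1
1 1 1

After press 5 at (1,1):
0 0 0
0 0 0
0 1 1
0 1 1
1 1 1

After press 6 at (2,2):
0 0 0
0 0 1
0 0 0
0 1 0
1 1 1

Lights still on: 5

Answer: no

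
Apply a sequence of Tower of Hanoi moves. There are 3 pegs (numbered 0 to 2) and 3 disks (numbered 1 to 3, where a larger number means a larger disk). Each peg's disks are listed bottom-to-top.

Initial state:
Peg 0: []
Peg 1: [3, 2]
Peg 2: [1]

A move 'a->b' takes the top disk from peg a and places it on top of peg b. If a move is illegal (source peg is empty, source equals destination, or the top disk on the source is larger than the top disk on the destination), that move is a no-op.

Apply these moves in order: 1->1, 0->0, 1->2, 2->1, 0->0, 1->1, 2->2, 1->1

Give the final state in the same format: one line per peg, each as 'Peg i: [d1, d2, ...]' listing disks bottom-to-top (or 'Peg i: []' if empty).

Answer: Peg 0: []
Peg 1: [3, 2, 1]
Peg 2: []

Derivation:
After move 1 (1->1):
Peg 0: []
Peg 1: [3, 2]
Peg 2: [1]

After move 2 (0->0):
Peg 0: []
Peg 1: [3, 2]
Peg 2: [1]

After move 3 (1->2):
Peg 0: []
Peg 1: [3, 2]
Peg 2: [1]

After move 4 (2->1):
Peg 0: []
Peg 1: [3, 2, 1]
Peg 2: []

After move 5 (0->0):
Peg 0: []
Peg 1: [3, 2, 1]
Peg 2: []

After move 6 (1->1):
Peg 0: []
Peg 1: [3, 2, 1]
Peg 2: []

After move 7 (2->2):
Peg 0: []
Peg 1: [3, 2, 1]
Peg 2: []

After move 8 (1->1):
Peg 0: []
Peg 1: [3, 2, 1]
Peg 2: []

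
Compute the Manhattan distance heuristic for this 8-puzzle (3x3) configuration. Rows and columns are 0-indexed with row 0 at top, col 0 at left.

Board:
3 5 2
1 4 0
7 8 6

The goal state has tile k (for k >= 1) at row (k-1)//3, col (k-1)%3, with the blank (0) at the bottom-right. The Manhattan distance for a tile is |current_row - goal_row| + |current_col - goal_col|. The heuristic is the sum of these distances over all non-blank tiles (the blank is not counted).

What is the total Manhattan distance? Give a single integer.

Answer: 7

Derivation:
Tile 3: at (0,0), goal (0,2), distance |0-0|+|0-2| = 2
Tile 5: at (0,1), goal (1,1), distance |0-1|+|1-1| = 1
Tile 2: at (0,2), goal (0,1), distance |0-0|+|2-1| = 1
Tile 1: at (1,0), goal (0,0), distance |1-0|+|0-0| = 1
Tile 4: at (1,1), goal (1,0), distance |1-1|+|1-0| = 1
Tile 7: at (2,0), goal (2,0), distance |2-2|+|0-0| = 0
Tile 8: at (2,1), goal (2,1), distance |2-2|+|1-1| = 0
Tile 6: at (2,2), goal (1,2), distance |2-1|+|2-2| = 1
Sum: 2 + 1 + 1 + 1 + 1 + 0 + 0 + 1 = 7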